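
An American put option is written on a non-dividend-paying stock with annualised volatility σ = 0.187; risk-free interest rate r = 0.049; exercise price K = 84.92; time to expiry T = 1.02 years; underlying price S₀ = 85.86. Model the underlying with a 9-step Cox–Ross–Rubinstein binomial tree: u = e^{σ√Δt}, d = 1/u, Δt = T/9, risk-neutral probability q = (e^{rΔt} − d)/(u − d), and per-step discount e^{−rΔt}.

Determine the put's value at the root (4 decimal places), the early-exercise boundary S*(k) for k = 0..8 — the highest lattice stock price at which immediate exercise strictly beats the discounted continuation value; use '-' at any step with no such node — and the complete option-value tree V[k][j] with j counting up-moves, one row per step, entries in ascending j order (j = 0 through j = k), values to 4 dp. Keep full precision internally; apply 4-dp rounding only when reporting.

price = 4.5715
boundary = - - - 71.0836 66.7466 71.0836 66.7466 71.0836 75.7025
tree:
4.5715
6.8154 2.6175
9.8692 4.1624 1.2666
13.8364 6.4335 2.1799 0.4651
18.1734 9.6183 3.6596 0.8826 0.0975
22.2458 13.8364 5.9560 1.6492 0.2078 0.0000
26.0697 18.1734 9.3164 3.0203 0.4432 0.0000 0.0000
29.6603 22.2458 13.8364 5.3816 0.9452 0.0000 0.0000 0.0000
33.0319 26.0697 18.1734 9.2175 2.0157 0.0000 0.0000 0.0000 0.0000
36.1977 29.6603 22.2458 13.8364 4.2986 0.0000 0.0000 0.0000 0.0000 0.0000

Δt=0.11333, u=1.06498, d=0.93899, q=0.52847, disc=e^(-rΔt)=0.99446
k=9 terminal: V=max(K-S,0) → 36.1977 29.6603 22.2458 13.8364 4.2986 0.0000 0.0000 0.0000 0.0000 0.0000
k=8: j=0 S=51.8881 intr=33.0319 cont=32.5616 V=33.0319[EX]; j=1 S=58.8503 intr=26.0697 cont=25.5994 V=26.0697[EX]; j=2 S=66.7466 intr=18.1734 cont=17.7031 V=18.1734[EX]; j=3 S=75.7025 intr=9.2175 cont=8.7472 V=9.2175[EX]; j=4 S=85.8600 intr=0.0000 cont=2.0157 V=2.0157[hold]; j=5 S=97.3804 intr=0.0000 cont=0.0000 V=0.0000[hold]; j=6 S=110.4466 intr=0.0000 cont=0.0000 V=0.0000[hold]; j=7 S=125.2660 intr=0.0000 cont=0.0000 V=0.0000[hold]; j=8 S=142.0738 intr=0.0000 cont=0.0000 V=0.0000[hold]  S*(8)=75.7025
k=7: j=0 S=55.2597 intr=29.6603 cont=29.1901 V=29.6603[EX]; j=1 S=62.6742 intr=22.2458 cont=21.7755 V=22.2458[EX]; j=2 S=71.0836 intr=13.8364 cont=13.3661 V=13.8364[EX]; j=3 S=80.6214 intr=4.2986 cont=5.3816 V=5.3816[hold]; j=4 S=91.4390 intr=0.0000 cont=0.9452 V=0.9452[hold]; j=5 S=103.7080 intr=0.0000 cont=0.0000 V=0.0000[hold]; j=6 S=117.6232 intr=0.0000 cont=0.0000 V=0.0000[hold]; j=7 S=133.4055 intr=0.0000 cont=0.0000 V=0.0000[hold]  S*(7)=71.0836
k=6: j=0 S=58.8503 intr=26.0697 cont=25.5994 V=26.0697[EX]; j=1 S=66.7466 intr=18.1734 cont=17.7031 V=18.1734[EX]; j=2 S=75.7025 intr=9.2175 cont=9.3164 V=9.3164[hold]; j=3 S=85.8600 intr=0.0000 cont=3.0203 V=3.0203[hold]; j=4 S=97.3804 intr=0.0000 cont=0.4432 V=0.4432[hold]; j=5 S=110.4466 intr=0.0000 cont=0.0000 V=0.0000[hold]; j=6 S=125.2660 intr=0.0000 cont=0.0000 V=0.0000[hold]  S*(6)=66.7466
k=5: j=0 S=62.6742 intr=22.2458 cont=21.7755 V=22.2458[EX]; j=1 S=71.0836 intr=13.8364 cont=13.4180 V=13.8364[EX]; j=2 S=80.6214 intr=4.2986 cont=5.9560 V=5.9560[hold]; j=3 S=91.4390 intr=0.0000 cont=1.6492 V=1.6492[hold]; j=4 S=103.7080 intr=0.0000 cont=0.2078 V=0.2078[hold]; j=5 S=117.6232 intr=0.0000 cont=0.0000 V=0.0000[hold]  S*(5)=71.0836
k=4: j=0 S=66.7466 intr=18.1734 cont=17.7031 V=18.1734[EX]; j=1 S=75.7025 intr=9.2175 cont=9.6183 V=9.6183[hold]; j=2 S=85.8600 intr=0.0000 cont=3.6596 V=3.6596[hold]; j=3 S=97.3804 intr=0.0000 cont=0.8826 V=0.8826[hold]; j=4 S=110.4466 intr=0.0000 cont=0.0975 V=0.0975[hold]  S*(4)=66.7466
k=3: j=0 S=71.0836 intr=13.8364 cont=13.5767 V=13.8364[EX]; j=1 S=80.6214 intr=4.2986 cont=6.4335 V=6.4335[hold]; j=2 S=91.4390 intr=0.0000 cont=2.1799 V=2.1799[hold]; j=3 S=103.7080 intr=0.0000 cont=0.4651 V=0.4651[hold]  S*(3)=71.0836
k=2: j=0 S=75.7025 intr=9.2175 cont=9.8692 V=9.8692[hold]; j=1 S=85.8600 intr=0.0000 cont=4.1624 V=4.1624[hold]; j=2 S=97.3804 intr=0.0000 cont=1.2666 V=1.2666[hold]  S*(2)=-
k=1: j=0 S=80.6214 intr=4.2986 cont=6.8154 V=6.8154[hold]; j=1 S=91.4390 intr=0.0000 cont=2.6175 V=2.6175[hold]  S*(1)=-
k=0: j=0 S=85.8600 intr=0.0000 cont=4.5715 V=4.5715[hold]  S*(0)=-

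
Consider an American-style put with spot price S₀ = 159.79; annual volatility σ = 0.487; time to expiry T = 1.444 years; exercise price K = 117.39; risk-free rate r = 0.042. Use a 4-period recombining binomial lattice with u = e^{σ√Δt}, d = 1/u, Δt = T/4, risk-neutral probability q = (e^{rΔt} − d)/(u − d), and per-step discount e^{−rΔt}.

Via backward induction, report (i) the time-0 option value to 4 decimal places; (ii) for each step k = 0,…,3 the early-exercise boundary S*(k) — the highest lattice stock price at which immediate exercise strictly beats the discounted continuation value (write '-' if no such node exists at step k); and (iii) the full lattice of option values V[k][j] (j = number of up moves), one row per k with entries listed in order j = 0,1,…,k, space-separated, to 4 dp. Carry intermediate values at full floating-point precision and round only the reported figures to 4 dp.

price = 13.9070
boundary = - - - 66.4230
tree:
13.9070
22.1411 4.4372
34.2789 8.2374 0.0000
50.9670 15.2921 0.0000 0.0000
67.8174 28.3888 0.0000 0.0000 0.0000

Δt=0.36100  u=1.33991  d=0.74632  q=0.45310  discount=0.98495
step 4 (expiry): payoffs max(K−S,0) = 67.8174 28.3888 0.0000 0.0000 0.0000
step 3: (k=3,j=0): S=66.4230, (K−S)⁺=50.9670, hold=49.2005 ⇒ V=50.9670 exercise | (k=3,j=1): S=119.2539, (K−S)⁺=0.0000, hold=15.2921 ⇒ V=15.2921 continue | (k=3,j=2): S=214.1049, (K−S)⁺=0.0000, hold=0.0000 ⇒ V=0.0000 continue | (k=3,j=3): S=384.3975, (K−S)⁺=0.0000, hold=0.0000 ⇒ V=0.0000 continue  boundary S*=66.4230
step 2: (k=2,j=0): S=89.0012, (K−S)⁺=28.3888, hold=34.2789 ⇒ V=34.2789 continue | (k=2,j=1): S=159.7900, (K−S)⁺=0.0000, hold=8.2374 ⇒ V=8.2374 continue | (k=2,j=2): S=286.8822, (K−S)⁺=0.0000, hold=0.0000 ⇒ V=0.0000 continue  boundary S*=-
step 1: (k=1,j=0): S=119.2539, (K−S)⁺=0.0000, hold=22.1411 ⇒ V=22.1411 continue | (k=1,j=1): S=214.1049, (K−S)⁺=0.0000, hold=4.4372 ⇒ V=4.4372 continue  boundary S*=-
step 0: (k=0,j=0): S=159.7900, (K−S)⁺=0.0000, hold=13.9070 ⇒ V=13.9070 continue  boundary S*=-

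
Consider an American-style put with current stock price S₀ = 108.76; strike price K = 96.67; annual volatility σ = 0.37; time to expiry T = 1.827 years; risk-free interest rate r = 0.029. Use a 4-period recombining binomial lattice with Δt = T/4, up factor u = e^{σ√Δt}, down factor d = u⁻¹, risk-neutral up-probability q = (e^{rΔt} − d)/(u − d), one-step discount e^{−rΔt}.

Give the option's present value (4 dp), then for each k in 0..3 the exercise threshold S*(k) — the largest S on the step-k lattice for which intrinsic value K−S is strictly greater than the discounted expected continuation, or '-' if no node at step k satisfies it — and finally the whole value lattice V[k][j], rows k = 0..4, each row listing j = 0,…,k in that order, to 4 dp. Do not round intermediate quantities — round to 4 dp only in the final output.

price = 12.9366
boundary = - - - 51.3656
tree:
12.9366
20.5329 4.5401
31.3937 8.5863 0.0000
45.3044 16.2388 0.0000 0.0000
56.6687 30.7114 0.0000 0.0000 0.0000

Δt=0.45675, u=1.28410, d=0.77876, q=0.46419, disc=e^(-rΔt)=0.98684
k=4 terminal: V=max(K-S,0) → 56.6687 30.7114 0.0000 0.0000 0.0000
k=3: j=0 S=51.3656 intr=45.3044 cont=44.0324 V=45.3044[EX]; j=1 S=84.6974 intr=11.9726 cont=16.2388 V=16.2388[hold]; j=2 S=139.6587 intr=0.0000 cont=0.0000 V=0.0000[hold]; j=3 S=230.2851 intr=0.0000 cont=0.0000 V=0.0000[hold]  S*(3)=51.3656
k=2: j=0 S=65.9586 intr=30.7114 cont=31.3937 V=31.3937[hold]; j=1 S=108.7600 intr=0.0000 cont=8.5863 V=8.5863[hold]; j=2 S=179.3358 intr=0.0000 cont=0.0000 V=0.0000[hold]  S*(2)=-
k=1: j=0 S=84.6974 intr=11.9726 cont=20.5329 V=20.5329[hold]; j=1 S=139.6587 intr=0.0000 cont=4.5401 V=4.5401[hold]  S*(1)=-
k=0: j=0 S=108.7600 intr=0.0000 cont=12.9366 V=12.9366[hold]  S*(0)=-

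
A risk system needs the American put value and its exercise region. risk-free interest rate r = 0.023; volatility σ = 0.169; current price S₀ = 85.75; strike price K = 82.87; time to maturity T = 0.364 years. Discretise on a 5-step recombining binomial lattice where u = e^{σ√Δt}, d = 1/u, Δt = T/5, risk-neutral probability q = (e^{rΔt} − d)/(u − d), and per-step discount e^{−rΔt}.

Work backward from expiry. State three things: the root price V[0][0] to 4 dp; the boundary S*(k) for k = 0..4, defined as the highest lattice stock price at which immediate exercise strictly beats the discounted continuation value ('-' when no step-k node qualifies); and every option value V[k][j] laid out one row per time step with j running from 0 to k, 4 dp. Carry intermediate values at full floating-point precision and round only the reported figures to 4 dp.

Δt=0.07280, u=1.04665, d=0.95543, q=0.50697, disc=e^(-rΔt)=0.99833
k=5 terminal: V=max(K-S,0) → 14.6019 8.0833 0.9423 0.0000 0.0000 0.0000
k=4: j=0 S=71.4531 intr=11.4169 cont=11.2783 V=11.4169[EX]; j=1 S=78.2758 intr=4.5942 cont=4.4555 V=4.5942[EX]; j=2 S=85.7500 intr=0.0000 cont=0.4638 V=0.4638[hold]; j=3 S=93.9379 intr=0.0000 cont=0.0000 V=0.0000[hold]; j=4 S=102.9075 intr=0.0000 cont=0.0000 V=0.0000[hold]  S*(4)=78.2758
k=3: j=0 S=74.7867 intr=8.0833 cont=7.9447 V=8.0833[EX]; j=1 S=81.9277 intr=0.9423 cont=2.4960 V=2.4960[hold]; j=2 S=89.7506 intr=0.0000 cont=0.2283 V=0.2283[hold]; j=3 S=98.3205 intr=0.0000 cont=0.0000 V=0.0000[hold]  S*(3)=74.7867
k=2: j=0 S=78.2758 intr=4.5942 cont=5.2419 V=5.2419[hold]; j=1 S=85.7500 intr=0.0000 cont=1.3441 V=1.3441[hold]; j=2 S=93.9379 intr=0.0000 cont=0.1124 V=0.1124[hold]  S*(2)=-
k=1: j=0 S=81.9277 intr=0.9423 cont=3.2604 V=3.2604[hold]; j=1 S=89.7506 intr=0.0000 cont=0.7184 V=0.7184[hold]  S*(1)=-
k=0: j=0 S=85.7500 intr=0.0000 cont=1.9684 V=1.9684[hold]  S*(0)=-

price = 1.9684
boundary = - - - 74.7867 78.2758
tree:
1.9684
3.2604 0.7184
5.2419 1.3441 0.1124
8.0833 2.4960 0.2283 0.0000
11.4169 4.5942 0.4638 0.0000 0.0000
14.6019 8.0833 0.9423 0.0000 0.0000 0.0000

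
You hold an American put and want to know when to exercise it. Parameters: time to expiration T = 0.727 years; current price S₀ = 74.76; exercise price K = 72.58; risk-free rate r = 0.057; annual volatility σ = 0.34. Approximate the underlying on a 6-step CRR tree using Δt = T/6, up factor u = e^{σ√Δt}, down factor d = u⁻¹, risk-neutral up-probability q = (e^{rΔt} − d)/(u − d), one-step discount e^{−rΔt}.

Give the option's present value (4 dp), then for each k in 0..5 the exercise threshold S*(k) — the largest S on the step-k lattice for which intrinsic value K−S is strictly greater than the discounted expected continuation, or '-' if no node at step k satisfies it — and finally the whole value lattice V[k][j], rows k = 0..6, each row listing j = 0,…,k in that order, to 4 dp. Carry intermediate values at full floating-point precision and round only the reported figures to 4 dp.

Δt=0.12117, u=1.12564, d=0.88838, q=0.49966, disc=e^(-rΔt)=0.99312
k=6 terminal: V=max(K-S,0) → 35.8285 26.0135 13.5774 0.0000 0.0000 0.0000 0.0000
k=5: j=0 S=41.3689 intr=31.2111 cont=30.7115 V=31.2111[EX]; j=1 S=52.4170 intr=20.1630 cont=19.6634 V=20.1630[EX]; j=2 S=66.4156 intr=6.1644 cont=6.7466 V=6.7466[hold]; j=3 S=84.1527 intr=0.0000 cont=0.0000 V=0.0000[hold]; j=4 S=106.6268 intr=0.0000 cont=0.0000 V=0.0000[hold]; j=5 S=135.1028 intr=0.0000 cont=0.0000 V=0.0000[hold]  S*(5)=52.4170
k=4: j=0 S=46.5665 intr=26.0135 cont=25.5140 V=26.0135[EX]; j=1 S=59.0026 intr=13.5774 cont=13.3667 V=13.5774[EX]; j=2 S=74.7600 intr=0.0000 cont=3.3524 V=3.3524[hold]; j=3 S=94.7256 intr=0.0000 cont=0.0000 V=0.0000[hold]; j=4 S=120.0232 intr=0.0000 cont=0.0000 V=0.0000[hold]  S*(4)=59.0026
k=3: j=0 S=52.4170 intr=20.1630 cont=19.6634 V=20.1630[EX]; j=1 S=66.4156 intr=6.1644 cont=8.4101 V=8.4101[hold]; j=2 S=84.1527 intr=0.0000 cont=1.6658 V=1.6658[hold]; j=3 S=106.6268 intr=0.0000 cont=0.0000 V=0.0000[hold]  S*(3)=52.4170
k=2: j=0 S=59.0026 intr=13.5774 cont=14.1922 V=14.1922[hold]; j=1 S=74.7600 intr=0.0000 cont=5.0056 V=5.0056[hold]; j=2 S=94.7256 intr=0.0000 cont=0.8277 V=0.8277[hold]  S*(2)=-
k=1: j=0 S=66.4156 intr=6.1644 cont=9.5359 V=9.5359[hold]; j=1 S=84.1527 intr=0.0000 cont=2.8980 V=2.8980[hold]  S*(1)=-
k=0: j=0 S=74.7600 intr=0.0000 cont=6.1764 V=6.1764[hold]  S*(0)=-

price = 6.1764
boundary = - - - 52.4170 59.0026 52.4170
tree:
6.1764
9.5359 2.8980
14.1922 5.0056 0.8277
20.1630 8.4101 1.6658 0.0000
26.0135 13.5774 3.3524 0.0000 0.0000
31.2111 20.1630 6.7466 0.0000 0.0000 0.0000
35.8285 26.0135 13.5774 0.0000 0.0000 0.0000 0.0000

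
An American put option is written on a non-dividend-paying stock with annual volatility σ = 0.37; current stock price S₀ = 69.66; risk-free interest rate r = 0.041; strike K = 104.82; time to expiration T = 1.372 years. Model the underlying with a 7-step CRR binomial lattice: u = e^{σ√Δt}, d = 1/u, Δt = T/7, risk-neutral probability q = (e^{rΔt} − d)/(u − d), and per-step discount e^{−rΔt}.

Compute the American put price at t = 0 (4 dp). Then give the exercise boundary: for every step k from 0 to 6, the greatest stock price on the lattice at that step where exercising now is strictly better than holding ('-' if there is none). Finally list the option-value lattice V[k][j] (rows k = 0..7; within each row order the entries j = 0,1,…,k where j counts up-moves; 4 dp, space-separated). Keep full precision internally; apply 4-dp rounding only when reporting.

price = 36.0980
boundary = - 59.1348 50.2000 59.1348 69.6600 59.1348 69.6600
tree:
36.0980
45.6852 26.4652
54.6200 35.4835 17.2790
62.2049 45.6852 25.1844 9.1275
68.6438 54.6200 35.1600 14.9548 3.0587
74.1098 62.2049 45.6852 23.6030 5.9717 0.0000
78.7499 68.6438 54.6200 35.1600 11.6587 0.0000 0.0000
82.6889 74.1098 62.2049 45.6852 22.7615 0.0000 0.0000 0.0000

Δt=0.19600, u=1.17799, d=0.84891, q=0.48366, disc=e^(-rΔt)=0.99200
k=7 terminal: V=max(K-S,0) → 82.6889 74.1098 62.2049 45.6852 22.7615 0.0000 0.0000 0.0000
k=6: j=0 S=26.0701 intr=78.7499 cont=77.9109 V=78.7499[EX]; j=1 S=36.1762 intr=68.6438 cont=67.8048 V=68.6438[EX]; j=2 S=50.2000 intr=54.6200 cont=53.7811 V=54.6200[EX]; j=3 S=69.6600 intr=35.1600 cont=34.3210 V=35.1600[EX]; j=4 S=96.6637 intr=8.1563 cont=11.6587 V=11.6587[hold]; j=5 S=134.1355 intr=0.0000 cont=0.0000 V=0.0000[hold]; j=6 S=186.1331 intr=0.0000 cont=0.0000 V=0.0000[hold]  S*(6)=69.6600
k=5: j=0 S=30.7102 intr=74.1098 cont=73.2708 V=74.1098[EX]; j=1 S=42.6151 intr=62.2049 cont=61.3660 V=62.2049[EX]; j=2 S=59.1348 intr=45.6852 cont=44.8462 V=45.6852[EX]; j=3 S=82.0585 intr=22.7615 cont=23.6030 V=23.6030[hold]; j=4 S=113.8685 intr=0.0000 cont=5.9717 V=5.9717[hold]; j=5 S=158.0097 intr=0.0000 cont=0.0000 V=0.0000[hold]  S*(5)=59.1348
k=4: j=0 S=36.1762 intr=68.6438 cont=67.8048 V=68.6438[EX]; j=1 S=50.2000 intr=54.6200 cont=53.7811 V=54.6200[EX]; j=2 S=69.6600 intr=35.1600 cont=34.7248 V=35.1600[EX]; j=3 S=96.6637 intr=8.1563 cont=14.9548 V=14.9548[hold]; j=4 S=134.1355 intr=0.0000 cont=3.0587 V=3.0587[hold]  S*(4)=69.6600
k=3: j=0 S=42.6151 intr=62.2049 cont=61.3660 V=62.2049[EX]; j=1 S=59.1348 intr=45.6852 cont=44.8462 V=45.6852[EX]; j=2 S=82.0585 intr=22.7615 cont=25.1844 V=25.1844[hold]; j=3 S=113.8685 intr=0.0000 cont=9.1275 V=9.1275[hold]  S*(3)=59.1348
k=2: j=0 S=50.2000 intr=54.6200 cont=53.7811 V=54.6200[EX]; j=1 S=69.6600 intr=35.1600 cont=35.4835 V=35.4835[hold]; j=2 S=96.6637 intr=8.1563 cont=17.2790 V=17.2790[hold]  S*(2)=50.2000
k=1: j=0 S=59.1348 intr=45.6852 cont=45.0014 V=45.6852[EX]; j=1 S=82.0585 intr=22.7615 cont=26.4652 V=26.4652[hold]  S*(1)=59.1348
k=0: j=0 S=69.6600 intr=35.1600 cont=36.0980 V=36.0980[hold]  S*(0)=-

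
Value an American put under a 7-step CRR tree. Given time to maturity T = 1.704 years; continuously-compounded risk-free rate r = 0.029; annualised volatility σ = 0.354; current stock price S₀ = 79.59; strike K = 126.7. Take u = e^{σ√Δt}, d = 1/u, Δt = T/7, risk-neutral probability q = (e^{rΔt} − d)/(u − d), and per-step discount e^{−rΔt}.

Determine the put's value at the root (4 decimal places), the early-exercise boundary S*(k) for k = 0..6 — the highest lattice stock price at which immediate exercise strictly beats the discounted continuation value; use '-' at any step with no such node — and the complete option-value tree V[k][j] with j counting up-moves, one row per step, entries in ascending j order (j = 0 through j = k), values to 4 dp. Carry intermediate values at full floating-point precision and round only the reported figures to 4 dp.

price = 48.1395
boundary = - 66.8352 56.1245 66.8352 79.5900 66.8352 79.5900
tree:
48.1395
59.8648 35.9797
70.5755 47.3761 24.0002
79.5698 59.8648 34.3666 12.9738
87.1227 70.5755 47.1100 20.8840 4.4804
93.4652 79.5698 59.8648 32.3340 8.6213 0.0000
98.7913 87.1227 70.5755 47.1100 16.5892 0.0000 0.0000
103.2638 93.4652 79.5698 59.8648 31.9211 0.0000 0.0000 0.0000

Δt=0.24343, u=1.19084, d=0.83974, q=0.47662, disc=e^(-rΔt)=0.99297
k=7 terminal: V=max(K-S,0) → 103.2638 93.4652 79.5698 59.8648 31.9211 0.0000 0.0000 0.0000
k=6: j=0 S=27.9087 intr=98.7913 cont=97.9000 V=98.7913[EX]; j=1 S=39.5773 intr=87.1227 cont=86.2314 V=87.1227[EX]; j=2 S=56.1245 intr=70.5755 cont=69.6842 V=70.5755[EX]; j=3 S=79.5900 intr=47.1100 cont=46.2187 V=47.1100[EX]; j=4 S=112.8664 intr=13.8336 cont=16.5892 V=16.5892[hold]; j=5 S=160.0556 intr=0.0000 cont=0.0000 V=0.0000[hold]; j=6 S=226.9745 intr=0.0000 cont=0.0000 V=0.0000[hold]  S*(6)=79.5900
k=5: j=0 S=33.2348 intr=93.4652 cont=92.5739 V=93.4652[EX]; j=1 S=47.1302 intr=79.5698 cont=78.6785 V=79.5698[EX]; j=2 S=66.8352 intr=59.8648 cont=58.9735 V=59.8648[EX]; j=3 S=94.7789 intr=31.9211 cont=32.3340 V=32.3340[hold]; j=4 S=134.4057 intr=0.0000 cont=8.6213 V=8.6213[hold]; j=5 S=190.6005 intr=0.0000 cont=0.0000 V=0.0000[hold]  S*(5)=66.8352
k=4: j=0 S=39.5773 intr=87.1227 cont=86.2314 V=87.1227[EX]; j=1 S=56.1245 intr=70.5755 cont=69.6842 V=70.5755[EX]; j=2 S=79.5900 intr=47.1100 cont=46.4141 V=47.1100[EX]; j=3 S=112.8664 intr=13.8336 cont=20.8840 V=20.8840[hold]; j=4 S=160.0556 intr=0.0000 cont=4.4804 V=4.4804[hold]  S*(4)=79.5900
k=3: j=0 S=47.1302 intr=79.5698 cont=78.6785 V=79.5698[EX]; j=1 S=66.8352 intr=59.8648 cont=58.9735 V=59.8648[EX]; j=2 S=94.7789 intr=31.9211 cont=34.3666 V=34.3666[hold]; j=3 S=134.4057 intr=0.0000 cont=12.9738 V=12.9738[hold]  S*(3)=66.8352
k=2: j=0 S=56.1245 intr=70.5755 cont=69.6842 V=70.5755[EX]; j=1 S=79.5900 intr=47.1100 cont=47.3761 V=47.3761[hold]; j=2 S=112.8664 intr=13.8336 cont=24.0002 V=24.0002[hold]  S*(2)=56.1245
k=1: j=0 S=66.8352 intr=59.8648 cont=59.0994 V=59.8648[EX]; j=1 S=94.7789 intr=31.9211 cont=35.9797 V=35.9797[hold]  S*(1)=66.8352
k=0: j=0 S=79.5900 intr=47.1100 cont=48.1395 V=48.1395[hold]  S*(0)=-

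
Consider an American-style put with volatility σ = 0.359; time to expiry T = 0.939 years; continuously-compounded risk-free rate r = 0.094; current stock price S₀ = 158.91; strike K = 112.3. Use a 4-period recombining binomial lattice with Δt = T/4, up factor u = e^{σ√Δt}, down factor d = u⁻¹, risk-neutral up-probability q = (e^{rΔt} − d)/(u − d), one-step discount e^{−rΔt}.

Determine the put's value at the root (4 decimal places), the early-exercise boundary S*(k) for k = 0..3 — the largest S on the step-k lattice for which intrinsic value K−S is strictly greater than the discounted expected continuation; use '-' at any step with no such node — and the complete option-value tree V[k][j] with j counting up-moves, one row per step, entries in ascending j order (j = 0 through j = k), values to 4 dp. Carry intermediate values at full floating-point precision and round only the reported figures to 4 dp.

Δt=0.23475  u=1.18998  d=0.84035  q=0.52044  discount=0.97818
step 4 (expiry): payoffs max(K−S,0) = 33.0520 0.0802 0.0000 0.0000 0.0000
step 3: (k=3,j=0): S=94.3037, (K−S)⁺=17.9963, hold=15.5454 ⇒ V=17.9963 exercise | (k=3,j=1): S=133.5397, (K−S)⁺=0.0000, hold=0.0376 ⇒ V=0.0376 continue | (k=3,j=2): S=189.1002, (K−S)⁺=0.0000, hold=0.0000 ⇒ V=0.0000 continue | (k=3,j=3): S=267.7772, (K−S)⁺=0.0000, hold=0.0000 ⇒ V=0.0000 continue  boundary S*=94.3037
step 2: (k=2,j=0): S=112.2198, (K−S)⁺=0.0802, hold=8.4611 ⇒ V=8.4611 continue | (k=2,j=1): S=158.9100, (K−S)⁺=0.0000, hold=0.0176 ⇒ V=0.0176 continue | (k=2,j=2): S=225.0261, (K−S)⁺=0.0000, hold=0.0000 ⇒ V=0.0000 continue  boundary S*=-
step 1: (k=1,j=0): S=133.5397, (K−S)⁺=0.0000, hold=3.9780 ⇒ V=3.9780 continue | (k=1,j=1): S=189.1002, (K−S)⁺=0.0000, hold=0.0083 ⇒ V=0.0083 continue  boundary S*=-
step 0: (k=0,j=0): S=158.9100, (K−S)⁺=0.0000, hold=1.8703 ⇒ V=1.8703 continue  boundary S*=-

price = 1.8703
boundary = - - - 94.3037
tree:
1.8703
3.9780 0.0083
8.4611 0.0176 0.0000
17.9963 0.0376 0.0000 0.0000
33.0520 0.0802 0.0000 0.0000 0.0000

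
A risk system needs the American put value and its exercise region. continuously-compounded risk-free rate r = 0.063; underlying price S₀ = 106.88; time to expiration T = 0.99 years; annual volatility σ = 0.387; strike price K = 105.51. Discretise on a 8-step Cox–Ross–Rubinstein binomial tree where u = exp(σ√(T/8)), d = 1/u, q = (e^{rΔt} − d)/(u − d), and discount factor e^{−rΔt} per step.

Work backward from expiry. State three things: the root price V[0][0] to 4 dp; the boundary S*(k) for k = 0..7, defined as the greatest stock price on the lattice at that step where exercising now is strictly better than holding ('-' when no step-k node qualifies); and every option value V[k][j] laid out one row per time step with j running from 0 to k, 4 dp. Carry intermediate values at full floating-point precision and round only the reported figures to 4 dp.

Δt=0.12375  u=1.14584  d=0.87272  q=0.49467  discount=0.99223
step 8 (expiry): payoffs max(K−S,0) = 69.5433 58.2875 43.5091 24.1057 0.0000 0.0000 0.0000 0.0000 0.0000
step 7: (k=7,j=0): S=41.2121, (K−S)⁺=64.2979, hold=63.4785 ⇒ V=64.2979 exercise | (k=7,j=1): S=54.1095, (K−S)⁺=51.4005, hold=50.5811 ⇒ V=51.4005 exercise | (k=7,j=2): S=71.0432, (K−S)⁺=34.4668, hold=33.6474 ⇒ V=34.4668 exercise | (k=7,j=3): S=93.2764, (K−S)⁺=12.2336, hold=12.0866 ⇒ V=12.2336 exercise | (k=7,j=4): S=122.4675, (K−S)⁺=0.0000, hold=0.0000 ⇒ V=0.0000 continue | (k=7,j=5): S=160.7941, (K−S)⁺=0.0000, hold=0.0000 ⇒ V=0.0000 continue | (k=7,j=6): S=211.1151, (K−S)⁺=0.0000, hold=0.0000 ⇒ V=0.0000 continue | (k=7,j=7): S=277.1841, (K−S)⁺=0.0000, hold=0.0000 ⇒ V=0.0000 continue  boundary S*=93.2764
step 6: (k=6,j=0): S=47.2225, (K−S)⁺=58.2875, hold=57.4681 ⇒ V=58.2875 exercise | (k=6,j=1): S=62.0009, (K−S)⁺=43.5091, hold=42.6897 ⇒ V=43.5091 exercise | (k=6,j=2): S=81.4043, (K−S)⁺=24.1057, hold=23.2863 ⇒ V=24.1057 exercise | (k=6,j=3): S=106.8800, (K−S)⁺=0.0000, hold=6.1339 ⇒ V=6.1339 continue | (k=6,j=4): S=140.3284, (K−S)⁺=0.0000, hold=0.0000 ⇒ V=0.0000 continue | (k=6,j=5): S=184.2446, (K−S)⁺=0.0000, hold=0.0000 ⇒ V=0.0000 continue | (k=6,j=6): S=241.9044, (K−S)⁺=0.0000, hold=0.0000 ⇒ V=0.0000 continue  boundary S*=81.4043
step 5: (k=5,j=0): S=54.1095, (K−S)⁺=51.4005, hold=50.5811 ⇒ V=51.4005 exercise | (k=5,j=1): S=71.0432, (K−S)⁺=34.4668, hold=33.6474 ⇒ V=34.4668 exercise | (k=5,j=2): S=93.2764, (K−S)⁺=12.2336, hold=15.0974 ⇒ V=15.0974 continue | (k=5,j=3): S=122.4675, (K−S)⁺=0.0000, hold=3.0756 ⇒ V=3.0756 continue | (k=5,j=4): S=160.7941, (K−S)⁺=0.0000, hold=0.0000 ⇒ V=0.0000 continue | (k=5,j=5): S=211.1151, (K−S)⁺=0.0000, hold=0.0000 ⇒ V=0.0000 continue  boundary S*=71.0432
step 4: (k=4,j=0): S=62.0009, (K−S)⁺=43.5091, hold=42.6897 ⇒ V=43.5091 exercise | (k=4,j=1): S=81.4043, (K−S)⁺=24.1057, hold=24.6920 ⇒ V=24.6920 continue | (k=4,j=2): S=106.8800, (K−S)⁺=0.0000, hold=9.0794 ⇒ V=9.0794 continue | (k=4,j=3): S=140.3284, (K−S)⁺=0.0000, hold=1.5421 ⇒ V=1.5421 continue | (k=4,j=4): S=184.2446, (K−S)⁺=0.0000, hold=0.0000 ⇒ V=0.0000 continue  boundary S*=62.0009
step 3: (k=3,j=0): S=71.0432, (K−S)⁺=34.4668, hold=33.9351 ⇒ V=34.4668 exercise | (k=3,j=1): S=93.2764, (K−S)⁺=12.2336, hold=16.8371 ⇒ V=16.8371 continue | (k=3,j=2): S=122.4675, (K−S)⁺=0.0000, hold=5.3093 ⇒ V=5.3093 continue | (k=3,j=3): S=160.7941, (K−S)⁺=0.0000, hold=0.7732 ⇒ V=0.7732 continue  boundary S*=71.0432
step 2: (k=2,j=0): S=81.4043, (K−S)⁺=24.1057, hold=25.5459 ⇒ V=25.5459 continue | (k=2,j=1): S=106.8800, (K−S)⁺=0.0000, hold=11.0481 ⇒ V=11.0481 continue | (k=2,j=2): S=140.3284, (K−S)⁺=0.0000, hold=3.0416 ⇒ V=3.0416 continue  boundary S*=-
step 1: (k=1,j=0): S=93.2764, (K−S)⁺=12.2336, hold=18.2315 ⇒ V=18.2315 continue | (k=1,j=1): S=122.4675, (K−S)⁺=0.0000, hold=7.0325 ⇒ V=7.0325 continue  boundary S*=-
step 0: (k=0,j=0): S=106.8800, (K−S)⁺=0.0000, hold=12.5931 ⇒ V=12.5931 continue  boundary S*=-

price = 12.5931
boundary = - - - 71.0432 62.0009 71.0432 81.4043 93.2764
tree:
12.5931
18.2315 7.0325
25.5459 11.0481 3.0416
34.4668 16.8371 5.3093 0.7732
43.5091 24.6920 9.0794 1.5421 0.0000
51.4005 34.4668 15.0974 3.0756 0.0000 0.0000
58.2875 43.5091 24.1057 6.1339 0.0000 0.0000 0.0000
64.2979 51.4005 34.4668 12.2336 0.0000 0.0000 0.0000 0.0000
69.5433 58.2875 43.5091 24.1057 0.0000 0.0000 0.0000 0.0000 0.0000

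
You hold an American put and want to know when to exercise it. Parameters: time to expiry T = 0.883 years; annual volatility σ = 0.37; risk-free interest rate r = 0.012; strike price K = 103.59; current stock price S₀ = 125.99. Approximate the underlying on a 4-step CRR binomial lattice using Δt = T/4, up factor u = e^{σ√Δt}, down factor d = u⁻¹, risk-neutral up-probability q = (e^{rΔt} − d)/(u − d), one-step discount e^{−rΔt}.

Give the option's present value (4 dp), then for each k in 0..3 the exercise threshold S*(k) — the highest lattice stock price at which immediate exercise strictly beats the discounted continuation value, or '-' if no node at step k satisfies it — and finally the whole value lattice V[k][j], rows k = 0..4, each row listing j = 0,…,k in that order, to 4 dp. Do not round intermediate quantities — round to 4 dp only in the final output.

price = 7.4881
boundary = - - - 74.7897
tree:
7.4881
12.0835 2.2275
19.0015 4.1687 0.0000
28.8003 7.8016 0.0000 0.0000
40.7345 14.6003 0.0000 0.0000 0.0000

Δt=0.22075, u=1.18987, d=0.84043, q=0.46424, disc=e^(-rΔt)=0.99735
k=4 terminal: V=max(K-S,0) → 40.7345 14.6003 0.0000 0.0000 0.0000
k=3: j=0 S=74.7897 intr=28.8003 cont=28.5263 V=28.8003[EX]; j=1 S=105.8858 intr=0.0000 cont=7.8016 V=7.8016[hold]; j=2 S=149.9113 intr=0.0000 cont=0.0000 V=0.0000[hold]; j=3 S=212.2416 intr=0.0000 cont=0.0000 V=0.0000[hold]  S*(3)=74.7897
k=2: j=0 S=88.9897 intr=14.6003 cont=19.0015 V=19.0015[hold]; j=1 S=125.9900 intr=0.0000 cont=4.1687 V=4.1687[hold]; j=2 S=178.3744 intr=0.0000 cont=0.0000 V=0.0000[hold]  S*(2)=-
k=1: j=0 S=105.8858 intr=0.0000 cont=12.0835 V=12.0835[hold]; j=1 S=149.9113 intr=0.0000 cont=2.2275 V=2.2275[hold]  S*(1)=-
k=0: j=0 S=125.9900 intr=0.0000 cont=7.4881 V=7.4881[hold]  S*(0)=-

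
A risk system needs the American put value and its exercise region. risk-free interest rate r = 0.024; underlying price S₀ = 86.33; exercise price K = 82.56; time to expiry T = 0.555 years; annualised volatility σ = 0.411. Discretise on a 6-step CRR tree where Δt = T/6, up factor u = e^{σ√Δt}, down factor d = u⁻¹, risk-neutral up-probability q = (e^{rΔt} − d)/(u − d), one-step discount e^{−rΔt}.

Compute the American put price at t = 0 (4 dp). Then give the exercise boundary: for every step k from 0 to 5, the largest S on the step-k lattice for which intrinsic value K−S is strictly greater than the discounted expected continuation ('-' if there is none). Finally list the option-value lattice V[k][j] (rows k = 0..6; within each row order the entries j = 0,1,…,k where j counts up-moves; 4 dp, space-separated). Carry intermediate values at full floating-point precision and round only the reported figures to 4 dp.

Δt=0.09250, u=1.13315, d=0.88250, q=0.47766, disc=e^(-rΔt)=0.99778
k=6 terminal: V=max(K-S,0) → 41.7808 30.1984 15.3262 0.0000 0.0000 0.0000 0.0000
k=5: j=0 S=46.2089 intr=36.3511 cont=36.1680 V=36.3511[EX]; j=1 S=59.3335 intr=23.2265 cont=23.0434 V=23.2265[EX]; j=2 S=76.1859 intr=6.3741 cont=7.9878 V=7.9878[hold]; j=3 S=97.8248 intr=0.0000 cont=0.0000 V=0.0000[hold]; j=4 S=125.6097 intr=0.0000 cont=0.0000 V=0.0000[hold]; j=5 S=161.2863 intr=0.0000 cont=0.0000 V=0.0000[hold]  S*(5)=59.3335
k=4: j=0 S=52.3616 intr=30.1984 cont=30.0153 V=30.1984[EX]; j=1 S=67.2338 intr=15.3262 cont=15.9122 V=15.9122[hold]; j=2 S=86.3300 intr=0.0000 cont=4.1631 V=4.1631[hold]; j=3 S=110.8501 intr=0.0000 cont=0.0000 V=0.0000[hold]; j=4 S=142.3345 intr=0.0000 cont=0.0000 V=0.0000[hold]  S*(4)=52.3616
k=3: j=0 S=59.3335 intr=23.2265 cont=23.3227 V=23.3227[hold]; j=1 S=76.1859 intr=6.3741 cont=10.2773 V=10.2773[hold]; j=2 S=97.8248 intr=0.0000 cont=2.1698 V=2.1698[hold]; j=3 S=125.6097 intr=0.0000 cont=0.0000 V=0.0000[hold]  S*(3)=-
k=2: j=0 S=67.2338 intr=15.3262 cont=17.0536 V=17.0536[hold]; j=1 S=86.3300 intr=0.0000 cont=6.3905 V=6.3905[hold]; j=2 S=110.8501 intr=0.0000 cont=1.1308 V=1.1308[hold]  S*(2)=-
k=1: j=0 S=76.1859 intr=6.3741 cont=11.9338 V=11.9338[hold]; j=1 S=97.8248 intr=0.0000 cont=3.8696 V=3.8696[hold]  S*(1)=-
k=0: j=0 S=86.3300 intr=0.0000 cont=8.0639 V=8.0639[hold]  S*(0)=-

price = 8.0639
boundary = - - - - 52.3616 59.3335
tree:
8.0639
11.9338 3.8696
17.0536 6.3905 1.1308
23.3227 10.2773 2.1698 0.0000
30.1984 15.9122 4.1631 0.0000 0.0000
36.3511 23.2265 7.9878 0.0000 0.0000 0.0000
41.7808 30.1984 15.3262 0.0000 0.0000 0.0000 0.0000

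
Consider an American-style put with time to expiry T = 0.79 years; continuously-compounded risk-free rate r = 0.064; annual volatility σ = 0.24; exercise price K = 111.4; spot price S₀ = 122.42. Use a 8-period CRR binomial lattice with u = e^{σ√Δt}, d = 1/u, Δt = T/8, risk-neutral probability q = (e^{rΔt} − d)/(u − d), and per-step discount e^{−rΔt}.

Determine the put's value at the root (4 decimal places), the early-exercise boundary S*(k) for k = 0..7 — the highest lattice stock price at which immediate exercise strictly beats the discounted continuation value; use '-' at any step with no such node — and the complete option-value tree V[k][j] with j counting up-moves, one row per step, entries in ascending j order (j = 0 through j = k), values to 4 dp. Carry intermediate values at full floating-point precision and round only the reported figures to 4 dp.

price = 4.0308
boundary = - - - - 90.5392 83.9619 90.5392 97.6316
tree:
4.0308
6.3716 1.9460
9.7943 3.3290 0.7090
14.5699 5.5599 1.3358 0.1462
20.8608 9.0123 2.4804 0.3086 0.0000
27.4381 14.0602 4.5202 0.6512 0.0000 0.0000
33.5375 20.8608 8.0318 1.3742 0.0000 0.0000 0.0000
39.1938 27.4381 13.7684 2.9001 0.0000 0.0000 0.0000 0.0000
44.4392 33.5375 20.8608 6.1204 0.0000 0.0000 0.0000 0.0000 0.0000

Δt=0.09875  u=1.07834  d=0.92736  q=0.52315  discount=0.99370
step 8 (expiry): payoffs max(K−S,0) = 44.4392 33.5375 20.8608 6.1204 0.0000 0.0000 0.0000 0.0000 0.0000
step 7: (k=7,j=0): S=72.2062, (K−S)⁺=39.1938, hold=38.4920 ⇒ V=39.1938 exercise | (k=7,j=1): S=83.9619, (K−S)⁺=27.4381, hold=26.7362 ⇒ V=27.4381 exercise | (k=7,j=2): S=97.6316, (K−S)⁺=13.7684, hold=13.0666 ⇒ V=13.7684 exercise | (k=7,j=3): S=113.5268, (K−S)⁺=0.0000, hold=2.9001 ⇒ V=2.9001 continue | (k=7,j=4): S=132.0099, (K−S)⁺=0.0000, hold=0.0000 ⇒ V=0.0000 continue | (k=7,j=5): S=153.5021, (K−S)⁺=0.0000, hold=0.0000 ⇒ V=0.0000 continue | (k=7,j=6): S=178.4935, (K−S)⁺=0.0000, hold=0.0000 ⇒ V=0.0000 continue | (k=7,j=7): S=207.5536, (K−S)⁺=0.0000, hold=0.0000 ⇒ V=0.0000 continue  boundary S*=97.6316
step 6: (k=6,j=0): S=77.8625, (K−S)⁺=33.5375, hold=32.8356 ⇒ V=33.5375 exercise | (k=6,j=1): S=90.5392, (K−S)⁺=20.8608, hold=20.1590 ⇒ V=20.8608 exercise | (k=6,j=2): S=105.2796, (K−S)⁺=6.1204, hold=8.0318 ⇒ V=8.0318 continue | (k=6,j=3): S=122.4200, (K−S)⁺=0.0000, hold=1.3742 ⇒ V=1.3742 continue | (k=6,j=4): S=142.3509, (K−S)⁺=0.0000, hold=0.0000 ⇒ V=0.0000 continue | (k=6,j=5): S=165.5268, (K−S)⁺=0.0000, hold=0.0000 ⇒ V=0.0000 continue | (k=6,j=6): S=192.4759, (K−S)⁺=0.0000, hold=0.0000 ⇒ V=0.0000 continue  boundary S*=90.5392
step 5: (k=5,j=0): S=83.9619, (K−S)⁺=27.4381, hold=26.7362 ⇒ V=27.4381 exercise | (k=5,j=1): S=97.6316, (K−S)⁺=13.7684, hold=14.0602 ⇒ V=14.0602 continue | (k=5,j=2): S=113.5268, (K−S)⁺=0.0000, hold=4.5202 ⇒ V=4.5202 continue | (k=5,j=3): S=132.0099, (K−S)⁺=0.0000, hold=0.6512 ⇒ V=0.6512 continue | (k=5,j=4): S=153.5021, (K−S)⁺=0.0000, hold=0.0000 ⇒ V=0.0000 continue | (k=5,j=5): S=178.4935, (K−S)⁺=0.0000, hold=0.0000 ⇒ V=0.0000 continue  boundary S*=83.9619
step 4: (k=4,j=0): S=90.5392, (K−S)⁺=20.8608, hold=20.3107 ⇒ V=20.8608 exercise | (k=4,j=1): S=105.2796, (K−S)⁺=6.1204, hold=9.0123 ⇒ V=9.0123 continue | (k=4,j=2): S=122.4200, (K−S)⁺=0.0000, hold=2.4804 ⇒ V=2.4804 continue | (k=4,j=3): S=142.3509, (K−S)⁺=0.0000, hold=0.3086 ⇒ V=0.3086 continue | (k=4,j=4): S=165.5268, (K−S)⁺=0.0000, hold=0.0000 ⇒ V=0.0000 continue  boundary S*=90.5392
step 3: (k=3,j=0): S=97.6316, (K−S)⁺=13.7684, hold=14.5699 ⇒ V=14.5699 continue | (k=3,j=1): S=113.5268, (K−S)⁺=0.0000, hold=5.5599 ⇒ V=5.5599 continue | (k=3,j=2): S=132.0099, (K−S)⁺=0.0000, hold=1.3358 ⇒ V=1.3358 continue | (k=3,j=3): S=153.5021, (K−S)⁺=0.0000, hold=0.1462 ⇒ V=0.1462 continue  boundary S*=-
step 2: (k=2,j=0): S=105.2796, (K−S)⁺=6.1204, hold=9.7943 ⇒ V=9.7943 continue | (k=2,j=1): S=122.4200, (K−S)⁺=0.0000, hold=3.3290 ⇒ V=3.3290 continue | (k=2,j=2): S=142.3509, (K−S)⁺=0.0000, hold=0.7090 ⇒ V=0.7090 continue  boundary S*=-
step 1: (k=1,j=0): S=113.5268, (K−S)⁺=0.0000, hold=6.3716 ⇒ V=6.3716 continue | (k=1,j=1): S=132.0099, (K−S)⁺=0.0000, hold=1.9460 ⇒ V=1.9460 continue  boundary S*=-
step 0: (k=0,j=0): S=122.4200, (K−S)⁺=0.0000, hold=4.0308 ⇒ V=4.0308 continue  boundary S*=-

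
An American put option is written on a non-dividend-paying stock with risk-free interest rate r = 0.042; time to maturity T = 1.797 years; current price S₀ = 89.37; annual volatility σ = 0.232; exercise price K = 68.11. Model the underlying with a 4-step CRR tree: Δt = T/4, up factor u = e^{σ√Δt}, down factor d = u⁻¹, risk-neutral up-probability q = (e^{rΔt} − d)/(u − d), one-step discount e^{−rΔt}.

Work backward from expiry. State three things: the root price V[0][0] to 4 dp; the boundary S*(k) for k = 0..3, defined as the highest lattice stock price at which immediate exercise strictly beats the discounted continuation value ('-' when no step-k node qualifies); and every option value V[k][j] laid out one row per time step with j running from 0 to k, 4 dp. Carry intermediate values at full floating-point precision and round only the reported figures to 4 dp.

params: Δt=0.44925 u=1.16824 d=0.85599 q=0.52220 e^(-rΔt)=0.98131
t_4 payoffs: 20.1301 2.6274 0.0000 0.0000 0.0000
t_3: node(3,0) S=56.0522 payoff=12.0578 vs cont=10.7847 → 12.0578 [stop]  node(3,1) S=76.4995 payoff=0.0000 vs cont=1.2319 → 1.2319 [wait]  node(3,2) S=104.4058 payoff=0.0000 vs cont=0.0000 → 0.0000 [wait]  node(3,3) S=142.4921 payoff=0.0000 vs cont=0.0000 → 0.0000 [wait]  ⇒ S*(3)=56.0522
t_2: node(2,0) S=65.4826 payoff=2.6274 vs cont=6.2848 → 6.2848 [wait]  node(2,1) S=89.3700 payoff=0.0000 vs cont=0.5776 → 0.5776 [wait]  node(2,2) S=121.9714 payoff=0.0000 vs cont=0.0000 → 0.0000 [wait]  ⇒ S*(2)=-
t_1: node(1,0) S=76.4995 payoff=0.0000 vs cont=3.2427 → 3.2427 [wait]  node(1,1) S=104.4058 payoff=0.0000 vs cont=0.2708 → 0.2708 [wait]  ⇒ S*(1)=-
t_0: node(0,0) S=89.3700 payoff=0.0000 vs cont=1.6592 → 1.6592 [wait]  ⇒ S*(0)=-

price = 1.6592
boundary = - - - 56.0522
tree:
1.6592
3.2427 0.2708
6.2848 0.5776 0.0000
12.0578 1.2319 0.0000 0.0000
20.1301 2.6274 0.0000 0.0000 0.0000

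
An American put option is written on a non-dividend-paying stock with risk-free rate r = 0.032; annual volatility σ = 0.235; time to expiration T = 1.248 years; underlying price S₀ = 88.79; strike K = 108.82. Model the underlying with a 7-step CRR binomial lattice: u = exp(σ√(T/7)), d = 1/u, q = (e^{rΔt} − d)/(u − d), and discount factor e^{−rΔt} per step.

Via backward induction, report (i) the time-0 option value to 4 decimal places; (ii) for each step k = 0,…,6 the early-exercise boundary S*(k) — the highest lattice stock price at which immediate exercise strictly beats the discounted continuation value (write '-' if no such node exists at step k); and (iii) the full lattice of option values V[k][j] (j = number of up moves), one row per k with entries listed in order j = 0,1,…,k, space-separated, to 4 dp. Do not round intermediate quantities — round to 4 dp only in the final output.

Δt=0.17829, u=1.10432, d=0.90554, q=0.50400, disc=e^(-rΔt)=0.99431
k=7 terminal: V=max(K-S,0) → 64.4887 54.7574 42.8899 28.4173 10.7678 0.0000 0.0000 0.0000
k=6: j=0 S=48.9558 intr=59.8642 cont=59.2452 V=59.8642[EX]; j=1 S=59.7022 intr=49.1178 cont=48.4987 V=49.1178[EX]; j=2 S=72.8077 intr=36.0123 cont=35.3932 V=36.0123[EX]; j=3 S=88.7900 intr=20.0300 cont=19.4109 V=20.0300[EX]; j=4 S=108.2806 intr=0.5394 cont=5.3105 V=5.3105[hold]; j=5 S=132.0497 intr=0.0000 cont=0.0000 V=0.0000[hold]; j=6 S=161.0365 intr=0.0000 cont=0.0000 V=0.0000[hold]  S*(6)=88.7900
k=5: j=0 S=54.0626 intr=54.7574 cont=54.1383 V=54.7574[EX]; j=1 S=65.9301 intr=42.8899 cont=42.2708 V=42.8899[EX]; j=2 S=80.4027 intr=28.4173 cont=27.7982 V=28.4173[EX]; j=3 S=98.0522 intr=10.7678 cont=12.5397 V=12.5397[hold]; j=4 S=119.5760 intr=0.0000 cont=2.6190 V=2.6190[hold]; j=5 S=145.8246 intr=0.0000 cont=0.0000 V=0.0000[hold]  S*(5)=80.4027
k=4: j=0 S=59.7022 intr=49.1178 cont=48.4987 V=49.1178[EX]; j=1 S=72.8077 intr=36.0123 cont=35.3932 V=36.0123[EX]; j=2 S=88.7900 intr=20.0300 cont=20.2989 V=20.2989[hold]; j=3 S=108.2806 intr=0.5394 cont=7.4968 V=7.4968[hold]; j=4 S=132.0497 intr=0.0000 cont=1.2917 V=1.2917[hold]  S*(4)=72.8077
k=3: j=0 S=65.9301 intr=42.8899 cont=42.2708 V=42.8899[EX]; j=1 S=80.4027 intr=28.4173 cont=27.9330 V=28.4173[EX]; j=2 S=98.0522 intr=10.7678 cont=13.7679 V=13.7679[hold]; j=3 S=119.5760 intr=0.0000 cont=4.3446 V=4.3446[hold]  S*(3)=80.4027
k=2: j=0 S=72.8077 intr=36.0123 cont=35.3932 V=36.0123[EX]; j=1 S=88.7900 intr=20.0300 cont=20.9144 V=20.9144[hold]; j=2 S=108.2806 intr=0.5394 cont=8.9673 V=8.9673[hold]  S*(2)=72.8077
k=1: j=0 S=80.4027 intr=28.4173 cont=28.2414 V=28.4173[EX]; j=1 S=98.0522 intr=10.7678 cont=14.8083 V=14.8083[hold]  S*(1)=80.4027
k=0: j=0 S=88.7900 intr=20.0300 cont=21.4358 V=21.4358[hold]  S*(0)=-

price = 21.4358
boundary = - 80.4027 72.8077 80.4027 72.8077 80.4027 88.7900
tree:
21.4358
28.4173 14.8083
36.0123 20.9144 8.9673
42.8899 28.4173 13.7679 4.3446
49.1178 36.0123 20.2989 7.4968 1.2917
54.7574 42.8899 28.4173 12.5397 2.6190 0.0000
59.8642 49.1178 36.0123 20.0300 5.3105 0.0000 0.0000
64.4887 54.7574 42.8899 28.4173 10.7678 0.0000 0.0000 0.0000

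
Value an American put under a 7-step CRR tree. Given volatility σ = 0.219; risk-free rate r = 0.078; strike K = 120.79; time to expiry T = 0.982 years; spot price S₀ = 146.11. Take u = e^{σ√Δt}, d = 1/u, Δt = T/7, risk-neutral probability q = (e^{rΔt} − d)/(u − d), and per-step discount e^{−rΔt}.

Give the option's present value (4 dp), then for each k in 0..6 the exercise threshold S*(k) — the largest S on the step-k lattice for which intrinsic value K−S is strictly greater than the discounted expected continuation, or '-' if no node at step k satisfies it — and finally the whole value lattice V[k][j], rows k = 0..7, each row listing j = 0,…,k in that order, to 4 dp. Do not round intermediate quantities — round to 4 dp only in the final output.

price = 1.7269
boundary = - - - - 105.2414 96.9534 105.2414
tree:
1.7269
3.1219 0.6040
5.5098 1.2031 0.1190
9.4362 2.3624 0.2653 0.0000
15.5486 4.5539 0.5914 0.0000 0.0000
23.8366 8.5634 1.3184 0.0000 0.0000 0.0000
31.4719 15.5486 2.9391 0.0000 0.0000 0.0000 0.0000
38.5058 23.8366 6.5522 0.0000 0.0000 0.0000 0.0000 0.0000

params: Δt=0.14029 u=1.08548 d=0.92125 q=0.54650 e^(-rΔt)=0.98912
t_7 payoffs: 38.5058 23.8366 6.5522 0.0000 0.0000 0.0000 0.0000 0.0000
t_6: node(6,0) S=89.3181 payoff=31.4719 vs cont=30.1574 → 31.4719 [stop]  node(6,1) S=105.2414 payoff=15.5486 vs cont=14.2341 → 15.5486 [stop]  node(6,2) S=124.0033 payoff=0.0000 vs cont=2.9391 → 2.9391 [wait]  node(6,3) S=146.1100 payoff=0.0000 vs cont=0.0000 → 0.0000 [wait]  node(6,4) S=172.1578 payoff=0.0000 vs cont=0.0000 → 0.0000 [wait]  node(6,5) S=202.8493 payoff=0.0000 vs cont=0.0000 → 0.0000 [wait]  node(6,6) S=239.0123 payoff=0.0000 vs cont=0.0000 → 0.0000 [wait]  ⇒ S*(6)=105.2414
t_5: node(5,0) S=96.9534 payoff=23.8366 vs cont=22.5221 → 23.8366 [stop]  node(5,1) S=114.2378 payoff=6.5522 vs cont=8.5634 → 8.5634 [wait]  node(5,2) S=134.6036 payoff=0.0000 vs cont=1.3184 → 1.3184 [wait]  node(5,3) S=158.6001 payoff=0.0000 vs cont=0.0000 → 0.0000 [wait]  node(5,4) S=186.8745 payoff=0.0000 vs cont=0.0000 → 0.0000 [wait]  node(5,5) S=220.1896 payoff=0.0000 vs cont=0.0000 → 0.0000 [wait]  ⇒ S*(5)=96.9534
t_4: node(4,0) S=105.2414 payoff=15.5486 vs cont=15.3213 → 15.5486 [stop]  node(4,1) S=124.0033 payoff=0.0000 vs cont=4.5539 → 4.5539 [wait]  node(4,2) S=146.1100 payoff=0.0000 vs cont=0.5914 → 0.5914 [wait]  node(4,3) S=172.1578 payoff=0.0000 vs cont=0.0000 → 0.0000 [wait]  node(4,4) S=202.8493 payoff=0.0000 vs cont=0.0000 → 0.0000 [wait]  ⇒ S*(4)=105.2414
t_3: node(3,0) S=114.2378 payoff=6.5522 vs cont=9.4362 → 9.4362 [wait]  node(3,1) S=134.6036 payoff=0.0000 vs cont=2.3624 → 2.3624 [wait]  node(3,2) S=158.6001 payoff=0.0000 vs cont=0.2653 → 0.2653 [wait]  node(3,3) S=186.8745 payoff=0.0000 vs cont=0.0000 → 0.0000 [wait]  ⇒ S*(3)=-
t_2: node(2,0) S=124.0033 payoff=0.0000 vs cont=5.5098 → 5.5098 [wait]  node(2,1) S=146.1100 payoff=0.0000 vs cont=1.2031 → 1.2031 [wait]  node(2,2) S=172.1578 payoff=0.0000 vs cont=0.1190 → 0.1190 [wait]  ⇒ S*(2)=-
t_1: node(1,0) S=134.6036 payoff=0.0000 vs cont=3.1219 → 3.1219 [wait]  node(1,1) S=158.6001 payoff=0.0000 vs cont=0.6040 → 0.6040 [wait]  ⇒ S*(1)=-
t_0: node(0,0) S=146.1100 payoff=0.0000 vs cont=1.7269 → 1.7269 [wait]  ⇒ S*(0)=-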